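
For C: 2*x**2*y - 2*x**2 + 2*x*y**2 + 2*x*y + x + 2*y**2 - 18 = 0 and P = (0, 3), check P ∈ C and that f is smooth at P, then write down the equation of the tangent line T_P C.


Tangent line at P: 25*x + 12*y - 36 = 0.

Step 1: f(0, 3) = 0, so P lies on C.
Step 2: partial derivatives
  f_x(x, y) = 4*x*y - 4*x + 2*y**2 + 2*y + 1, f_y(x, y) = 2*x**2 + 4*x*y + 2*x + 4*y.
  f_x(P) = 25, f_y(P) = 12 (gradient nonzero, so P is smooth).
Step 3: tangent line at P: 25·(x − 0) + 12·(y − 3) = 0.
Expanding: 25*x + 12*y - 36 = 0.


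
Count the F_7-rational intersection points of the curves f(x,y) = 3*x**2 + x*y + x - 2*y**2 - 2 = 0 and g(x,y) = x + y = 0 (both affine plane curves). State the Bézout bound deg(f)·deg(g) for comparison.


Common zeros: {(2, 5)}; count = 1; Bézout bound = 2.

deg(f) = 2, deg(g) = 1, so Bézout bound = 2.
Scan x ∈ F_7. For each x, list the y ∈ F_7 with f(x, y) ≡ 0 and those with g(x, y) ≡ 0 (mod 7); the common zeros in that column are the intersection.
  x = 0: f ≡ 0 at y ∈ ∅; g ≡ 0 at y ∈ {0}; common: ∅.
  x = 1: f ≡ 0 at y ∈ ∅; g ≡ 0 at y ∈ {6}; common: ∅.
  x = 2: f ≡ 0 at y ∈ {3, 5}; g ≡ 0 at y ∈ {5}; common: {5}.
  x = 3: f ≡ 0 at y ∈ {0, 5}; g ≡ 0 at y ∈ {4}; common: ∅.
  x = 4: f ≡ 0 at y ∈ ∅; g ≡ 0 at y ∈ {3}; common: ∅.
  x = 5: f ≡ 0 at y ∈ ∅; g ≡ 0 at y ∈ {2}; common: ∅.
  x = 6: f ≡ 0 at y ∈ {0, 3}; g ≡ 0 at y ∈ {1}; common: ∅.
Collecting: common zeros = {(2, 5)}, so the count is 1.
Comparison with the Bézout bound: 1 ≤ 2 = deg(f)·deg(g), as expected for curves with no common component (the affine F_7-count falls short of the bound because intersections may lie at infinity, over extension fields, or carry multiplicity).


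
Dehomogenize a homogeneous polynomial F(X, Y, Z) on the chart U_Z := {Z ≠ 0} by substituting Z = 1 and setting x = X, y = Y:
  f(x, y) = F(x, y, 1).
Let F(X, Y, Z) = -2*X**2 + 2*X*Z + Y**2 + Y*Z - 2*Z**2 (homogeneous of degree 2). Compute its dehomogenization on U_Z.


f(x, y) = -2*x**2 + 2*x + y**2 + y - 2

On U_Z we set Z = 1. Each monomial c·X^i·Y^j·Z^k in F becomes c·x^i·y^j·1^k = c·x^i·y^j.
Substituting Z = 1: F(X, Y, 1) = -2*x**2 + 2*x + y**2 + y - 2.
Note: deg(f) ≤ deg(F) = 2; strict inequality happens when F is divisible by Z (lost terms).


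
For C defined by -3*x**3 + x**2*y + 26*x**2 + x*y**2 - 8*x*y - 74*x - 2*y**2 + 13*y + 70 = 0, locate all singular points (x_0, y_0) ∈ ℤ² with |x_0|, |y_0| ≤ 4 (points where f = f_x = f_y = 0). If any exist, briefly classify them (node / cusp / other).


Singular points: {(3, 1)}; classification: cusp.

Compute partial derivatives:
  f_x = -9*x**2 + 2*x*y + 52*x + y**2 - 8*y - 74.
  f_y = x**2 + 2*x*y - 8*x - 4*y + 13.
Scan x_0 ∈ {−4, ..., 4}. For each x_0, f_y(x_0, y) is a polynomial in y; find its integer roots y ∈ {−4, ..., 4}, then test f_x and f at those candidates.
  x = -4: f_y(-4, y) = 61 - 12*y; no integer root y with |y| ≤ 4.
  x = -3: f_y(-3, y) = 46 - 10*y; no integer root y with |y| ≤ 4.
  x = -2: f_y(-2, y) = 33 - 8*y; no integer root y with |y| ≤ 4.
  x = -1: f_y(-1, y) = 22 - 6*y; no integer root y with |y| ≤ 4.
  x = 0: f_y(0, y) = 13 - 4*y; no integer root y with |y| ≤ 4.
  x = 1: f_y(1, y) = 6 - 2*y; vanishes at y ∈ {3}. (1, 3): f_x = -40 ≠ 0.
  x = 2: f_y(2, y) = 1; no integer root y with |y| ≤ 4.
  x = 3: f_y(3, y) = 2*y - 2; vanishes at y ∈ {1}. (3, 1): f_x = 0, f = 0 — SINGULAR.
  x = 4: f_y(4, y) = 4*y - 3; no integer root y with |y| ≤ 4.
Only singular point on the grid: (3, 1).
Classify: substitute x = 3 + u, y = 1 + v and expand: f = -3*u**3 + u**2*v + u*v**2 + v**2.
No constant or linear terms (consistent with a singular point). Quadratic part: v**2. Cubic part: -3*u**3 + u**2*v + u*v**2.
The quadratic part v**2 is a perfect square, so there is a single (double) tangent line v = 0, i.e. y = 1. Restricting the cubic part to that line (v = 0) leaves -3*u**3 ≠ 0, so f is not divisible by v and the branch is v² ≈ 3*u**3 to lowest order — this is a cusp.
Classification: cusp.


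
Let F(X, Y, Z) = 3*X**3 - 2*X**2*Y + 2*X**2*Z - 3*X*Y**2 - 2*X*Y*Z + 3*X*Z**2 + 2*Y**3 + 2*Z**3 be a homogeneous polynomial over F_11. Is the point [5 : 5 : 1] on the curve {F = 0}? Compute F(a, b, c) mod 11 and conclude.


F(5,5,1) ≡ 6 (mod 11); P is NOT on the curve.

Evaluate F(5, 5, 1) term-by-term (mod 11).
  3*X**3 ↦ 3·125·1·1 = 375
  -2*X**2*Y ↦ -2·25·5·1 = -250
  2*X**2*Z ↦ 2·25·1·1 = 50
  -3*X*Y**2 ↦ -3·5·25·1 = -375
  -2*X*Y*Z ↦ -2·5·5·1 = -50
  3*X*Z**2 ↦ 3·5·1·1 = 15
  2*Y**3 ↦ 2·1·125·1 = 250
  2*Z**3 ↦ 2·1·1·1 = 2
Sum: F(5, 5, 1) = (375) + (-250) + (50) + (-375) + (-50) + (15) + (250) + (2) = 17.
Reducing mod 11: 17 ≡ 6 (mod 11).
Since F(a, b, c) ≡ 6 ≠ 0 (mod 11), P does NOT lie on the curve.


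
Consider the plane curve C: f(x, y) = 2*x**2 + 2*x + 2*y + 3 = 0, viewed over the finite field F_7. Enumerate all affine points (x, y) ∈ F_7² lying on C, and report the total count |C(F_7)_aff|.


Affine F_7-points: {(0, 2), (1, 0), (2, 3), (3, 4), (4, 3), (5, 0), (6, 2)}; count = 7.

For each of the 49 pairs (x, y) ∈ F_7², evaluate f(x, y) mod 7. Record the zeros.
  x = 0: [0↦3, 1↦5, 2↦0, 3↦2, 4↦4, 5↦6, 6↦1]  zeros at y ∈ {2}
  x = 1: [0↦0, 1↦2, 2↦4, 3↦6, 4↦1, 5↦3, 6↦5]  zeros at y ∈ {0}
  x = 2: [0↦1, 1↦3, 2↦5, 3↦0, 4↦2, 5↦4, 6↦6]  zeros at y ∈ {3}
  x = 3: [0↦6, 1↦1, 2↦3, 3↦5, 4↦0, 5↦2, 6↦4]  zeros at y ∈ {4}
  x = 4: [0↦1, 1↦3, 2↦5, 3↦0, 4↦2, 5↦4, 6↦6]  zeros at y ∈ {3}
  x = 5: [0↦0, 1↦2, 2↦4, 3↦6, 4↦1, 5↦3, 6↦5]  zeros at y ∈ {0}
  x = 6: [0↦3, 1↦5, 2↦0, 3↦2, 4↦4, 5↦6, 6↦1]  zeros at y ∈ {2}
Collecting zeros: affine points = {(0, 2), (1, 0), (2, 3), (3, 4), (4, 3), (5, 0), (6, 2)}.
Total count |C(F_7)_aff| = 7.


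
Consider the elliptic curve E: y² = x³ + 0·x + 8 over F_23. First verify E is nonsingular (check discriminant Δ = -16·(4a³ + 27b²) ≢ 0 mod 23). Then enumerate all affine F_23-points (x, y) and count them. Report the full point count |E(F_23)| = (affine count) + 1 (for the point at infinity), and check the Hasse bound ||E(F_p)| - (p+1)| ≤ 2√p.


Affine points = {(0, 10), (0, 13), (1, 3), (1, 20), (2, 4), (2, 19), (3, 9), (3, 14), (4, 7), (4, 16), (5, 8), (5, 15), (7, 11), (7, 12), (9, 1), (9, 22), (15, 5), (15, 18), (19, 6), (19, 17), (20, 2), (20, 21), (21, 0)}; affine count = 23; |E(F_23)| = 24.

Discriminant check: Δ ∝ 4a³ + 27b² = 4·0³ + 27·8² = 4·0 + 27·64 ≡ 3 (mod 23). Nonzero ⇒ E is nonsingular.
For each x ∈ F_23, compute rhs = x³ + 0·x + 8 mod 23, then count y ∈ F_23 with y² ≡ rhs.
  x = 0: rhs = 8, matching y values: 10, 13 (2 points).
  x = 1: rhs = 9, matching y values: 3, 20 (2 points).
  x = 2: rhs = 16, matching y values: 4, 19 (2 points).
  x = 3: rhs = 12, matching y values: 9, 14 (2 points).
  x = 4: rhs = 3, matching y values: 7, 16 (2 points).
  x = 5: rhs = 18, matching y values: 8, 15 (2 points).
  x = 6: rhs = 17, matching y values: none (0 points).
  x = 7: rhs = 6, matching y values: 11, 12 (2 points).
  x = 8: rhs = 14, matching y values: none (0 points).
  x = 9: rhs = 1, matching y values: 1, 22 (2 points).
  x = 10: rhs = 19, matching y values: none (0 points).
  x = 11: rhs = 5, matching y values: none (0 points).
  x = 12: rhs = 11, matching y values: none (0 points).
  x = 13: rhs = 20, matching y values: none (0 points).
  x = 14: rhs = 15, matching y values: none (0 points).
  x = 15: rhs = 2, matching y values: 5, 18 (2 points).
  x = 16: rhs = 10, matching y values: none (0 points).
  x = 17: rhs = 22, matching y values: none (0 points).
  x = 18: rhs = 21, matching y values: none (0 points).
  x = 19: rhs = 13, matching y values: 6, 17 (2 points).
  x = 20: rhs = 4, matching y values: 2, 21 (2 points).
  x = 21: rhs = 0, matching y values: 0 (1 points).
  x = 22: rhs = 7, matching y values: none (0 points).
Total affine count: 23.
Full point count |E(F_23)| = 23 + 1 = 24.
Hasse bound: |24 − (23+1)| = |0| = 0 ≤ 2√23 ≈ 9.5917 ✓.


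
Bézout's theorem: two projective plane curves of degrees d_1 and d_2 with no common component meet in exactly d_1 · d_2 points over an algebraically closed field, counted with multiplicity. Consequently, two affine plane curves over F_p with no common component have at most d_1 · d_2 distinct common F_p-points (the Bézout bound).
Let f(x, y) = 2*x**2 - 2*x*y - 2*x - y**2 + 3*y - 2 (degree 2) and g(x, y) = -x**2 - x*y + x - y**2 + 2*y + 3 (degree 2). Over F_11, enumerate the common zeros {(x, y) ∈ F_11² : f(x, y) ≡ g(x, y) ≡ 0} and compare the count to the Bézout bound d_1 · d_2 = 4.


Common zeros: {(2, 1), (9, 3)}; count = 2; Bézout bound = 4.

deg(f) = 2, deg(g) = 2, so Bézout bound = 4.
Scan x ∈ F_11. For each x, list the y ∈ F_11 with f(x, y) ≡ 0 and those with g(x, y) ≡ 0 (mod 11); the common zeros in that column are the intersection.
  x = 0: f ≡ 0 at y ∈ {1, 2}; g ≡ 0 at y ∈ {3, 10}; common: ∅.
  x = 1: f ≡ 0 at y ∈ {5, 7}; g ≡ 0 at y ∈ ∅; common: ∅.
  x = 2: f ≡ 0 at y ∈ {1, 9}; g ≡ 0 at y ∈ {1, 10}; common: {1}.
  x = 3: f ≡ 0 at y ∈ {2, 6}; g ≡ 0 at y ∈ {5}; common: ∅.
  x = 4: f ≡ 0 at y ∈ {0, 6}; g ≡ 0 at y ∈ {4, 5}; common: ∅.
  x = 5: f ≡ 0 at y ∈ {5, 10}; g ≡ 0 at y ∈ ∅; common: ∅.
  x = 6: f ≡ 0 at y ∈ {3, 10}; g ≡ 0 at y ∈ ∅; common: ∅.
  x = 7: f ≡ 0 at y ∈ {4, 7}; g ≡ 0 at y ∈ {8, 9}; common: ∅.
  x = 8: f ≡ 0 at y ∈ {0, 9}; g ≡ 0 at y ∈ {8}; common: ∅.
  x = 9: f ≡ 0 at y ∈ {3, 4}; g ≡ 0 at y ∈ {1, 3}; common: {3}.
  x = 10: f ≡ 0 at y ∈ {8}; g ≡ 0 at y ∈ ∅; common: ∅.
Collecting: common zeros = {(2, 1), (9, 3)}, so the count is 2.
Comparison with the Bézout bound: 2 ≤ 4 = deg(f)·deg(g), as expected for curves with no common component (the affine F_11-count falls short of the bound because intersections may lie at infinity, over extension fields, or carry multiplicity).


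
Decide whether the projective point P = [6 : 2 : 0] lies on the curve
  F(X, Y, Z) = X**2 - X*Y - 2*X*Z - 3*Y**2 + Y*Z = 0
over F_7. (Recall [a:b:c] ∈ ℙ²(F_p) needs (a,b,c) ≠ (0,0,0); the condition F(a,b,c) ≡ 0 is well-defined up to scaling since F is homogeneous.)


F(6,2,0) ≡ 5 (mod 7); P is NOT on the curve.

Evaluate F(6, 2, 0) term-by-term (mod 7).
  X**2 ↦ 1·36·1·1 = 36
  -X*Y ↦ -1·6·2·1 = -12
  -2*X*Z ↦ -2·6·1·0 = 0
  -3*Y**2 ↦ -3·1·4·1 = -12
  Y*Z ↦ 1·1·2·0 = 0
Sum: F(6, 2, 0) = (36) + (-12) + (0) + (-12) + (0) = 12.
Reducing mod 7: 12 ≡ 5 (mod 7).
Since F(a, b, c) ≡ 5 ≠ 0 (mod 7), P does NOT lie on the curve.


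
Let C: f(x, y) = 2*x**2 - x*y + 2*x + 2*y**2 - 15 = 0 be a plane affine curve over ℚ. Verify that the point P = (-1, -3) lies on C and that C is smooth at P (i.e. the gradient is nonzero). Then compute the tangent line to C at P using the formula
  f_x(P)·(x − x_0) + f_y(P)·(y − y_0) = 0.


Tangent line at P: x - 11*y - 32 = 0.

Step 1: f(-1, -3) = 0, so P lies on C.
Step 2: partial derivatives
  f_x(x, y) = 4*x - y + 2, f_y(x, y) = -x + 4*y.
  f_x(P) = 1, f_y(P) = -11 (gradient nonzero, so P is smooth).
Step 3: tangent line at P: 1·(x − -1) + -11·(y − -3) = 0.
Expanding: x - 11*y - 32 = 0.


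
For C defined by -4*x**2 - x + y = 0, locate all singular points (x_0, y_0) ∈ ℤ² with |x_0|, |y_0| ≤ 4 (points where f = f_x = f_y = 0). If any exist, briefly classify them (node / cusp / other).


No singular points in the scanned grid; C is smooth there.

Compute partial derivatives:
  f_x = -8*x - 1.
  f_y = 1.
f_y = 1 is a nonzero constant, so f_y never vanishes: no point (x, y) can satisfy f = f_x = f_y = 0. In particular no (x, y) ∈ {−4, ..., 4}² is singular; the curve is smooth.


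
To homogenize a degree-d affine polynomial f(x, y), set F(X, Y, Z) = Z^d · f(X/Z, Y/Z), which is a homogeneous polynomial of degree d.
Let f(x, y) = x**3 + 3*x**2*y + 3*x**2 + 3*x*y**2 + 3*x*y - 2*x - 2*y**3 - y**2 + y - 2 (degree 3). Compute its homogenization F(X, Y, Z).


F(X, Y, Z) = X**3 + 3*X**2*Y + 3*X**2*Z + 3*X*Y**2 + 3*X*Y*Z - 2*X*Z**2 - 2*Y**3 - Y**2*Z + Y*Z**2 - 2*Z**3

deg(f) = 3.
Substitute x = X/Z, y = Y/Z into f, then multiply by Z^3.
  monomial 1·x^3·y^0 ↦ 1·X^3·Y^0·Z^0.
  monomial 3·x^2·y^1 ↦ 3·X^2·Y^1·Z^0.
  monomial 3·x^2·y^0 ↦ 3·X^2·Y^0·Z^1.
  monomial 3·x^1·y^2 ↦ 3·X^1·Y^2·Z^0.
  monomial 3·x^1·y^1 ↦ 3·X^1·Y^1·Z^1.
  monomial -2·x^1·y^0 ↦ -2·X^1·Y^0·Z^2.
  monomial -2·x^0·y^3 ↦ -2·X^0·Y^3·Z^0.
  monomial -1·x^0·y^2 ↦ -1·X^0·Y^2·Z^1.
  monomial 1·x^0·y^1 ↦ 1·X^0·Y^1·Z^2.
  monomial -2·x^0·y^0 ↦ -2·X^0·Y^0·Z^3.
Collecting: F(X, Y, Z) = X**3 + 3*X**2*Y + 3*X**2*Z + 3*X*Y**2 + 3*X*Y*Z - 2*X*Z**2 - 2*Y**3 - Y**2*Z + Y*Z**2 - 2*Z**3.


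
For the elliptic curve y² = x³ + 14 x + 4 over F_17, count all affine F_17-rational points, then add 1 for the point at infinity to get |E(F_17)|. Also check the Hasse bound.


Affine points = {(0, 2), (0, 15), (1, 6), (1, 11), (6, 7), (6, 10), (8, 4), (8, 13), (9, 3), (9, 14), (12, 8), (12, 9), (15, 6), (15, 11)}; affine count = 14; |E(F_17)| = 15.

Discriminant check: Δ ∝ 4a³ + 27b² = 4·14³ + 27·4² = 4·2744 + 27·16 ≡ 1 (mod 17). Nonzero ⇒ E is nonsingular.
For each x ∈ F_17, compute rhs = x³ + 14·x + 4 mod 17, then count y ∈ F_17 with y² ≡ rhs.
  x = 0: rhs = 4, matching y values: 2, 15 (2 points).
  x = 1: rhs = 2, matching y values: 6, 11 (2 points).
  x = 2: rhs = 6, matching y values: none (0 points).
  x = 3: rhs = 5, matching y values: none (0 points).
  x = 4: rhs = 5, matching y values: none (0 points).
  x = 5: rhs = 12, matching y values: none (0 points).
  x = 6: rhs = 15, matching y values: 7, 10 (2 points).
  x = 7: rhs = 3, matching y values: none (0 points).
  x = 8: rhs = 16, matching y values: 4, 13 (2 points).
  x = 9: rhs = 9, matching y values: 3, 14 (2 points).
  x = 10: rhs = 5, matching y values: none (0 points).
  x = 11: rhs = 10, matching y values: none (0 points).
  x = 12: rhs = 13, matching y values: 8, 9 (2 points).
  x = 13: rhs = 3, matching y values: none (0 points).
  x = 14: rhs = 3, matching y values: none (0 points).
  x = 15: rhs = 2, matching y values: 6, 11 (2 points).
  x = 16: rhs = 6, matching y values: none (0 points).
Total affine count: 14.
Full point count |E(F_17)| = 14 + 1 = 15.
Hasse bound: |15 − (17+1)| = |-3| = 3 ≤ 2√17 ≈ 8.2462 ✓.


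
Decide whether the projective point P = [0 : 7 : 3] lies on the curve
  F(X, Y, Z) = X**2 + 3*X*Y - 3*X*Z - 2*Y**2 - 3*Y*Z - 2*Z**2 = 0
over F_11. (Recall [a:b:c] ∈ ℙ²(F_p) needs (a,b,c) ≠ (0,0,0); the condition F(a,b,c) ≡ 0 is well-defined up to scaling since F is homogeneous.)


F(0,7,3) ≡ 8 (mod 11); P is NOT on the curve.

Evaluate F(0, 7, 3) term-by-term (mod 11).
  X**2 ↦ 1·0·1·1 = 0
  3*X*Y ↦ 3·0·7·1 = 0
  -3*X*Z ↦ -3·0·1·3 = 0
  -2*Y**2 ↦ -2·1·49·1 = -98
  -3*Y*Z ↦ -3·1·7·3 = -63
  -2*Z**2 ↦ -2·1·1·9 = -18
Sum: F(0, 7, 3) = (0) + (0) + (0) + (-98) + (-63) + (-18) = -179.
Reducing mod 11: -179 ≡ 8 (mod 11).
Since F(a, b, c) ≡ 8 ≠ 0 (mod 11), P does NOT lie on the curve.


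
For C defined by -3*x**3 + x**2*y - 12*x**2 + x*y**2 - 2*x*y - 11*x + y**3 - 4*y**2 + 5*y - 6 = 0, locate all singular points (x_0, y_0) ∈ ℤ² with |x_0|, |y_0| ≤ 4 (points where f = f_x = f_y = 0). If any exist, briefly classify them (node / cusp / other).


Singular points: {(-1, 2)}; classification: node.

Compute partial derivatives:
  f_x = -9*x**2 + 2*x*y - 24*x + y**2 - 2*y - 11.
  f_y = x**2 + 2*x*y - 2*x + 3*y**2 - 8*y + 5.
Scan x_0 ∈ {−4, ..., 4}. For each x_0, f_y(x_0, y) is a polynomial in y; find its integer roots y ∈ {−4, ..., 4}, then test f_x and f at those candidates.
  x = -4: f_y(-4, y) = 3*y**2 - 16*y + 29; no integer root y with |y| ≤ 4.
  x = -3: f_y(-3, y) = 3*y**2 - 14*y + 20; no integer root y with |y| ≤ 4.
  x = -2: f_y(-2, y) = 3*y**2 - 12*y + 13; no integer root y with |y| ≤ 4.
  x = -1: f_y(-1, y) = 3*y**2 - 10*y + 8; vanishes at y ∈ {2}. (-1, 2): f_x = 0, f = 0 — SINGULAR.
  x = 0: f_y(0, y) = 3*y**2 - 8*y + 5; vanishes at y ∈ {1}. (0, 1): f_x = -12 ≠ 0.
  x = 1: f_y(1, y) = 3*y**2 - 6*y + 4; no integer root y with |y| ≤ 4.
  x = 2: f_y(2, y) = 3*y**2 - 4*y + 5; no integer root y with |y| ≤ 4.
  x = 3: f_y(3, y) = 3*y**2 - 2*y + 8; no integer root y with |y| ≤ 4.
  x = 4: f_y(4, y) = 3*y**2 + 13; no integer root y with |y| ≤ 4.
Only singular point on the grid: (-1, 2).
Classify: substitute x = -1 + u, y = 2 + v and expand: f = -3*u**3 + u**2*v - u**2 + u*v**2 + v**3 + v**2.
No constant or linear terms (consistent with a singular point). Quadratic part: -u**2 + v**2. Cubic part: -3*u**3 + u**2*v + u*v**2 + v**3.
The quadratic part v**2 - u**2 = (v − u)(v + u) splits into two distinct linear factors, so there are two distinct tangent lines y − 2 = ±(x − -1) — this is a node (ordinary double point).
Classification: node.


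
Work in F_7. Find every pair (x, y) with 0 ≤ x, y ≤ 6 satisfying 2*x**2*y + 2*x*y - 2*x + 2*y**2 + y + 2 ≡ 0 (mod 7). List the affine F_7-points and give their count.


Affine F_7-points: {(1, 0), (1, 1), (4, 2), (6, 1), (6, 2)}; count = 5.

For each of the 49 pairs (x, y) ∈ F_7², evaluate f(x, y) mod 7. Record the zeros.
  x = 0: [0↦2, 1↦5, 2↦5, 3↦2, 4↦3, 5↦1, 6↦3]  zeros at y ∈ ∅
  x = 1: [0↦0, 1↦0, 2↦4, 3↦5, 4↦3, 5↦5, 6↦4]  zeros at y ∈ {0, 1}
  x = 2: [0↦5, 1↦6, 2↦4, 3↦6, 4↦5, 5↦1, 6↦1]  zeros at y ∈ ∅
  x = 3: [0↦3, 1↦2, 2↦5, 3↦5, 4↦2, 5↦3, 6↦1]  zeros at y ∈ ∅
  x = 4: [0↦1, 1↦2, 2↦0, 3↦2, 4↦1, 5↦4, 6↦4]  zeros at y ∈ {2}
  x = 5: [0↦6, 1↦6, 2↦3, 3↦4, 4↦2, 5↦4, 6↦3]  zeros at y ∈ ∅
  x = 6: [0↦4, 1↦0, 2↦0, 3↦4, 4↦5, 5↦3, 6↦5]  zeros at y ∈ {1, 2}
Collecting zeros: affine points = {(1, 0), (1, 1), (4, 2), (6, 1), (6, 2)}.
Total count |C(F_7)_aff| = 5.


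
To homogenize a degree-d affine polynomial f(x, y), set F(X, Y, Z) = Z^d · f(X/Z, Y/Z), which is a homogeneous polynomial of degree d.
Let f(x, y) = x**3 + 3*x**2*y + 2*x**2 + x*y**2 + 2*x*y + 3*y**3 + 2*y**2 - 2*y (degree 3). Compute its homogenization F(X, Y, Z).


F(X, Y, Z) = X**3 + 3*X**2*Y + 2*X**2*Z + X*Y**2 + 2*X*Y*Z + 3*Y**3 + 2*Y**2*Z - 2*Y*Z**2

deg(f) = 3.
Substitute x = X/Z, y = Y/Z into f, then multiply by Z^3.
  monomial 1·x^3·y^0 ↦ 1·X^3·Y^0·Z^0.
  monomial 3·x^2·y^1 ↦ 3·X^2·Y^1·Z^0.
  monomial 2·x^2·y^0 ↦ 2·X^2·Y^0·Z^1.
  monomial 1·x^1·y^2 ↦ 1·X^1·Y^2·Z^0.
  monomial 2·x^1·y^1 ↦ 2·X^1·Y^1·Z^1.
  monomial 3·x^0·y^3 ↦ 3·X^0·Y^3·Z^0.
  monomial 2·x^0·y^2 ↦ 2·X^0·Y^2·Z^1.
  monomial -2·x^0·y^1 ↦ -2·X^0·Y^1·Z^2.
Collecting: F(X, Y, Z) = X**3 + 3*X**2*Y + 2*X**2*Z + X*Y**2 + 2*X*Y*Z + 3*Y**3 + 2*Y**2*Z - 2*Y*Z**2.


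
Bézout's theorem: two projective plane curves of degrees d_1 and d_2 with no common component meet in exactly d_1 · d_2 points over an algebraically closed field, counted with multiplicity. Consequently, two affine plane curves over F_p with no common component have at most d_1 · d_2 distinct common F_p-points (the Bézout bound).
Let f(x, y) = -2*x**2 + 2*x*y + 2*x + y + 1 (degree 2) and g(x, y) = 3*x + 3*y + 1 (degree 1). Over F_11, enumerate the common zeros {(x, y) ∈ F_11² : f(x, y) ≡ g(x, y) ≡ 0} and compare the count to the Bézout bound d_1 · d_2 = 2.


Common zeros: {(2, 5), (10, 8)}; count = 2; Bézout bound = 2.

deg(f) = 2, deg(g) = 1, so Bézout bound = 2.
Scan x ∈ F_11. For each x, list the y ∈ F_11 with f(x, y) ≡ 0 and those with g(x, y) ≡ 0 (mod 11); the common zeros in that column are the intersection.
  x = 0: f ≡ 0 at y ∈ {10}; g ≡ 0 at y ∈ {7}; common: ∅.
  x = 1: f ≡ 0 at y ∈ {7}; g ≡ 0 at y ∈ {6}; common: ∅.
  x = 2: f ≡ 0 at y ∈ {5}; g ≡ 0 at y ∈ {5}; common: {5}.
  x = 3: f ≡ 0 at y ∈ {0}; g ≡ 0 at y ∈ {4}; common: ∅.
  x = 4: f ≡ 0 at y ∈ {5}; g ≡ 0 at y ∈ {3}; common: ∅.
  x = 5: f ≡ 0 at y ∈ ∅; g ≡ 0 at y ∈ {2}; common: ∅.
  x = 6: f ≡ 0 at y ∈ {2}; g ≡ 0 at y ∈ {1}; common: ∅.
  x = 7: f ≡ 0 at y ∈ {7}; g ≡ 0 at y ∈ {0}; common: ∅.
  x = 8: f ≡ 0 at y ∈ {2}; g ≡ 0 at y ∈ {10}; common: ∅.
  x = 9: f ≡ 0 at y ∈ {0}; g ≡ 0 at y ∈ {9}; common: ∅.
  x = 10: f ≡ 0 at y ∈ {8}; g ≡ 0 at y ∈ {8}; common: {8}.
Collecting: common zeros = {(2, 5), (10, 8)}, so the count is 2.
Comparison with the Bézout bound: 2 ≤ 2 = deg(f)·deg(g), as expected for curves with no common component (the bound is attained).


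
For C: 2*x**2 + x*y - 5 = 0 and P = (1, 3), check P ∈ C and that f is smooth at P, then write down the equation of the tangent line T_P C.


Tangent line at P: 7*x + y - 10 = 0.

Step 1: f(1, 3) = 0, so P lies on C.
Step 2: partial derivatives
  f_x(x, y) = 4*x + y, f_y(x, y) = x.
  f_x(P) = 7, f_y(P) = 1 (gradient nonzero, so P is smooth).
Step 3: tangent line at P: 7·(x − 1) + 1·(y − 3) = 0.
Expanding: 7*x + y - 10 = 0.


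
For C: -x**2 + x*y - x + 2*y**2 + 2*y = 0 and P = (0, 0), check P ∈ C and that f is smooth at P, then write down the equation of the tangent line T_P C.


Tangent line at P: -x + 2*y = 0.

Step 1: f(0, 0) = 0, so P lies on C.
Step 2: partial derivatives
  f_x(x, y) = -2*x + y - 1, f_y(x, y) = x + 4*y + 2.
  f_x(P) = -1, f_y(P) = 2 (gradient nonzero, so P is smooth).
Step 3: tangent line at P: -1·(x − 0) + 2·(y − 0) = 0.
Expanding: -x + 2*y = 0.


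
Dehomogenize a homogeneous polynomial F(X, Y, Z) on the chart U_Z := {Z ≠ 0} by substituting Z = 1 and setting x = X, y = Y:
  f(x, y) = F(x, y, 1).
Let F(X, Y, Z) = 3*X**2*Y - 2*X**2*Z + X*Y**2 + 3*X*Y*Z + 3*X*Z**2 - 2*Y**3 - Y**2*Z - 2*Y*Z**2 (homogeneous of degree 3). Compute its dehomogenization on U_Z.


f(x, y) = 3*x**2*y - 2*x**2 + x*y**2 + 3*x*y + 3*x - 2*y**3 - y**2 - 2*y

On U_Z we set Z = 1. Each monomial c·X^i·Y^j·Z^k in F becomes c·x^i·y^j·1^k = c·x^i·y^j.
Substituting Z = 1: F(X, Y, 1) = 3*x**2*y - 2*x**2 + x*y**2 + 3*x*y + 3*x - 2*y**3 - y**2 - 2*y.
Note: deg(f) ≤ deg(F) = 3; strict inequality happens when F is divisible by Z (lost terms).


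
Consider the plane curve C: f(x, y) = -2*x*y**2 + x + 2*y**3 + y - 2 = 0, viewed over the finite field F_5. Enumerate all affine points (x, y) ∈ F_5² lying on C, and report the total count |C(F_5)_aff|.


Affine F_5-points: {(0, 3), (0, 4), (1, 1), (2, 0), (3, 2)}; count = 5.

For each of the 25 pairs (x, y) ∈ F_5², evaluate f(x, y) mod 5. Record the zeros.
  x = 0: [0↦3, 1↦1, 2↦1, 3↦0, 4↦0]  zeros at y ∈ {3, 4}
  x = 1: [0↦4, 1↦0, 2↦4, 3↦3, 4↦4]  zeros at y ∈ {1}
  x = 2: [0↦0, 1↦4, 2↦2, 3↦1, 4↦3]  zeros at y ∈ {0}
  x = 3: [0↦1, 1↦3, 2↦0, 3↦4, 4↦2]  zeros at y ∈ {2}
  x = 4: [0↦2, 1↦2, 2↦3, 3↦2, 4↦1]  zeros at y ∈ ∅
Collecting zeros: affine points = {(0, 3), (0, 4), (1, 1), (2, 0), (3, 2)}.
Total count |C(F_5)_aff| = 5.


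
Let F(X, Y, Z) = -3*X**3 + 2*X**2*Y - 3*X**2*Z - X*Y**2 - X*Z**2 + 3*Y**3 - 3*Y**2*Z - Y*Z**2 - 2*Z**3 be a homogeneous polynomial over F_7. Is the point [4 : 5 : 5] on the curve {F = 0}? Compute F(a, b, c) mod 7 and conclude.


F(4,5,5) ≡ 0 (mod 7); P is on the curve.

Evaluate F(4, 5, 5) term-by-term (mod 7).
  -3*X**3 ↦ -3·64·1·1 = -192
  2*X**2*Y ↦ 2·16·5·1 = 160
  -3*X**2*Z ↦ -3·16·1·5 = -240
  -X*Y**2 ↦ -1·4·25·1 = -100
  -X*Z**2 ↦ -1·4·1·25 = -100
  3*Y**3 ↦ 3·1·125·1 = 375
  -3*Y**2*Z ↦ -3·1·25·5 = -375
  -Y*Z**2 ↦ -1·1·5·25 = -125
  -2*Z**3 ↦ -2·1·1·125 = -250
Sum: F(4, 5, 5) = (-192) + (160) + (-240) + (-100) + (-100) + (375) + (-375) + (-125) + (-250) = -847.
Reducing mod 7: -847 ≡ 0 (mod 7).
Since F(a, b, c) ≡ 0 (mod 7), P lies on the curve.


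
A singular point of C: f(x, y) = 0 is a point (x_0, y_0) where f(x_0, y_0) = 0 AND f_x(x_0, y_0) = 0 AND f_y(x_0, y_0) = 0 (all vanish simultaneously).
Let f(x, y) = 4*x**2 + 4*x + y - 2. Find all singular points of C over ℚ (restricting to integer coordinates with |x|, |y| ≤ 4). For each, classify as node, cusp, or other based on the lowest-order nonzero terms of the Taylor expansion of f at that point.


No singular points in the scanned grid; C is smooth there.

Compute partial derivatives:
  f_x = 8*x + 4.
  f_y = 1.
f_y = 1 is a nonzero constant, so f_y never vanishes: no point (x, y) can satisfy f = f_x = f_y = 0. In particular no (x, y) ∈ {−4, ..., 4}² is singular; the curve is smooth.


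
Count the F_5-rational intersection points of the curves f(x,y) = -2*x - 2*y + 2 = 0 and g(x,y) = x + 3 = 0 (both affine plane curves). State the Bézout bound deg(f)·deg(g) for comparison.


Common zeros: {(2, 4)}; count = 1; Bézout bound = 1.

deg(f) = 1, deg(g) = 1, so Bézout bound = 1.
Scan x ∈ F_5. For each x, list the y ∈ F_5 with f(x, y) ≡ 0 and those with g(x, y) ≡ 0 (mod 5); the common zeros in that column are the intersection.
  x = 0: f ≡ 0 at y ∈ {1}; g ≡ 0 at y ∈ ∅; common: ∅.
  x = 1: f ≡ 0 at y ∈ {0}; g ≡ 0 at y ∈ ∅; common: ∅.
  x = 2: f ≡ 0 at y ∈ {4}; g ≡ 0 at y ∈ {0, 1, 2, 3, 4}; common: {4}.
  x = 3: f ≡ 0 at y ∈ {3}; g ≡ 0 at y ∈ ∅; common: ∅.
  x = 4: f ≡ 0 at y ∈ {2}; g ≡ 0 at y ∈ ∅; common: ∅.
Collecting: common zeros = {(2, 4)}, so the count is 1.
Comparison with the Bézout bound: 1 ≤ 1 = deg(f)·deg(g), as expected for curves with no common component (the bound is attained).


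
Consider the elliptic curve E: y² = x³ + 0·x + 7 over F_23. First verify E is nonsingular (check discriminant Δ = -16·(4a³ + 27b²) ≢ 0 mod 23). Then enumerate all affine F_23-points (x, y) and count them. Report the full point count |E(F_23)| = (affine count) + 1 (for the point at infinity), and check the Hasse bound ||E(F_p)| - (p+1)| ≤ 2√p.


Affine points = {(1, 10), (1, 13), (4, 5), (4, 18), (6, 4), (6, 19), (8, 6), (8, 17), (9, 0), (10, 8), (10, 15), (11, 2), (11, 21), (15, 1), (15, 22), (16, 3), (16, 20), (19, 9), (19, 14), (20, 7), (20, 16), (22, 11), (22, 12)}; affine count = 23; |E(F_23)| = 24.

Discriminant check: Δ ∝ 4a³ + 27b² = 4·0³ + 27·7² = 4·0 + 27·49 ≡ 12 (mod 23). Nonzero ⇒ E is nonsingular.
For each x ∈ F_23, compute rhs = x³ + 0·x + 7 mod 23, then count y ∈ F_23 with y² ≡ rhs.
  x = 0: rhs = 7, matching y values: none (0 points).
  x = 1: rhs = 8, matching y values: 10, 13 (2 points).
  x = 2: rhs = 15, matching y values: none (0 points).
  x = 3: rhs = 11, matching y values: none (0 points).
  x = 4: rhs = 2, matching y values: 5, 18 (2 points).
  x = 5: rhs = 17, matching y values: none (0 points).
  x = 6: rhs = 16, matching y values: 4, 19 (2 points).
  x = 7: rhs = 5, matching y values: none (0 points).
  x = 8: rhs = 13, matching y values: 6, 17 (2 points).
  x = 9: rhs = 0, matching y values: 0 (1 points).
  x = 10: rhs = 18, matching y values: 8, 15 (2 points).
  x = 11: rhs = 4, matching y values: 2, 21 (2 points).
  x = 12: rhs = 10, matching y values: none (0 points).
  x = 13: rhs = 19, matching y values: none (0 points).
  x = 14: rhs = 14, matching y values: none (0 points).
  x = 15: rhs = 1, matching y values: 1, 22 (2 points).
  x = 16: rhs = 9, matching y values: 3, 20 (2 points).
  x = 17: rhs = 21, matching y values: none (0 points).
  x = 18: rhs = 20, matching y values: none (0 points).
  x = 19: rhs = 12, matching y values: 9, 14 (2 points).
  x = 20: rhs = 3, matching y values: 7, 16 (2 points).
  x = 21: rhs = 22, matching y values: none (0 points).
  x = 22: rhs = 6, matching y values: 11, 12 (2 points).
Total affine count: 23.
Full point count |E(F_23)| = 23 + 1 = 24.
Hasse bound: |24 − (23+1)| = |0| = 0 ≤ 2√23 ≈ 9.5917 ✓.


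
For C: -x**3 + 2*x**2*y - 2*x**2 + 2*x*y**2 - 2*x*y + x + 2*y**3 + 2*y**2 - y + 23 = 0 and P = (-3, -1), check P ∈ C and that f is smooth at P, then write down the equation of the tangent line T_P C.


Tangent line at P: 2*x + 37*y + 43 = 0.

Step 1: f(-3, -1) = 0, so P lies on C.
Step 2: partial derivatives
  f_x(x, y) = -3*x**2 + 4*x*y - 4*x + 2*y**2 - 2*y + 1, f_y(x, y) = 2*x**2 + 4*x*y - 2*x + 6*y**2 + 4*y - 1.
  f_x(P) = 2, f_y(P) = 37 (gradient nonzero, so P is smooth).
Step 3: tangent line at P: 2·(x − -3) + 37·(y − -1) = 0.
Expanding: 2*x + 37*y + 43 = 0.


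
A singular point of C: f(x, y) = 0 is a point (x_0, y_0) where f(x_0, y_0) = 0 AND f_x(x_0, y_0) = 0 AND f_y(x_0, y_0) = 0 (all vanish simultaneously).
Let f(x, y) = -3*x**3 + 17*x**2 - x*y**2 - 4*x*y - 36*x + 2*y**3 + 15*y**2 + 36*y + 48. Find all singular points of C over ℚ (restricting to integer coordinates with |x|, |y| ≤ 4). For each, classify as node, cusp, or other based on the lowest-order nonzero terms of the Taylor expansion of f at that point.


Singular points: {(2, -2)}; classification: node.

Compute partial derivatives:
  f_x = -9*x**2 + 34*x - y**2 - 4*y - 36.
  f_y = -2*x*y - 4*x + 6*y**2 + 30*y + 36.
Scan x_0 ∈ {−4, ..., 4}. For each x_0, f_y(x_0, y) is a polynomial in y; find its integer roots y ∈ {−4, ..., 4}, then test f_x and f at those candidates.
  x = -4: f_y(-4, y) = 6*y**2 + 38*y + 52; vanishes at y ∈ {-2}. (-4, -2): f_x = -312 ≠ 0.
  x = -3: f_y(-3, y) = 6*y**2 + 36*y + 48; vanishes at y ∈ {-4, -2}. (-3, -4): f_x = -219 ≠ 0; (-3, -2): f_x = -215 ≠ 0.
  x = -2: f_y(-2, y) = 6*y**2 + 34*y + 44; vanishes at y ∈ {-2}. (-2, -2): f_x = -136 ≠ 0.
  x = -1: f_y(-1, y) = 6*y**2 + 32*y + 40; vanishes at y ∈ {-2}. (-1, -2): f_x = -75 ≠ 0.
  x = 0: f_y(0, y) = 6*y**2 + 30*y + 36; vanishes at y ∈ {-3, -2}. (0, -3): f_x = -33 ≠ 0; (0, -2): f_x = -32 ≠ 0.
  x = 1: f_y(1, y) = 6*y**2 + 28*y + 32; vanishes at y ∈ {-2}. (1, -2): f_x = -7 ≠ 0.
  x = 2: f_y(2, y) = 6*y**2 + 26*y + 28; vanishes at y ∈ {-2}. (2, -2): f_x = 0, f = 0 — SINGULAR.
  x = 3: f_y(3, y) = 6*y**2 + 24*y + 24; vanishes at y ∈ {-2}. (3, -2): f_x = -11 ≠ 0.
  x = 4: f_y(4, y) = 6*y**2 + 22*y + 20; vanishes at y ∈ {-2}. (4, -2): f_x = -40 ≠ 0.
Only singular point on the grid: (2, -2).
Classify: substitute x = 2 + u, y = -2 + v and expand: f = -3*u**3 - u**2 - u*v**2 + 2*v**3 + v**2.
No constant or linear terms (consistent with a singular point). Quadratic part: -u**2 + v**2. Cubic part: -3*u**3 - u*v**2 + 2*v**3.
The quadratic part v**2 - u**2 = (v − u)(v + u) splits into two distinct linear factors, so there are two distinct tangent lines y − -2 = ±(x − 2) — this is a node (ordinary double point).
Classification: node.


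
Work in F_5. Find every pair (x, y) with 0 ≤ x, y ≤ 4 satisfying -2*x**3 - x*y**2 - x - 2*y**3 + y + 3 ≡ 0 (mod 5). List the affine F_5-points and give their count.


Affine F_5-points: {(1, 0), (1, 3), (1, 4), (2, 0), (3, 2)}; count = 5.

For each of the 25 pairs (x, y) ∈ F_5², evaluate f(x, y) mod 5. Record the zeros.
  x = 0: [0↦3, 1↦2, 2↦4, 3↦2, 4↦4]  zeros at y ∈ ∅
  x = 1: [0↦0, 1↦3, 2↦2, 3↦0, 4↦0]  zeros at y ∈ {0, 3, 4}
  x = 2: [0↦0, 1↦2, 2↦3, 3↦1, 4↦4]  zeros at y ∈ {0}
  x = 3: [0↦1, 1↦2, 2↦0, 3↦3, 4↦4]  zeros at y ∈ {2}
  x = 4: [0↦1, 1↦1, 2↦1, 3↦4, 4↦3]  zeros at y ∈ ∅
Collecting zeros: affine points = {(1, 0), (1, 3), (1, 4), (2, 0), (3, 2)}.
Total count |C(F_5)_aff| = 5.


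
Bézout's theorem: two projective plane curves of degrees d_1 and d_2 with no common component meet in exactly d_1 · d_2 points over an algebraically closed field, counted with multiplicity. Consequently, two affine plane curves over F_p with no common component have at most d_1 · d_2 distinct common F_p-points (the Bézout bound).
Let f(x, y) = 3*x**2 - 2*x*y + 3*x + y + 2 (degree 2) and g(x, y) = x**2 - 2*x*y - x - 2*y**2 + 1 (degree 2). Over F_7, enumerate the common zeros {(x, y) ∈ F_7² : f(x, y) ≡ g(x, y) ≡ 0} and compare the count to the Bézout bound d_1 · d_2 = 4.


Common zeros: {(0, 5), (6, 4)}; count = 2; Bézout bound = 4.

deg(f) = 2, deg(g) = 2, so Bézout bound = 4.
Scan x ∈ F_7. For each x, list the y ∈ F_7 with f(x, y) ≡ 0 and those with g(x, y) ≡ 0 (mod 7); the common zeros in that column are the intersection.
  x = 0: f ≡ 0 at y ∈ {5}; g ≡ 0 at y ∈ {2, 5}; common: {5}.
  x = 1: f ≡ 0 at y ∈ {1}; g ≡ 0 at y ∈ ∅; common: ∅.
  x = 2: f ≡ 0 at y ∈ {2}; g ≡ 0 at y ∈ ∅; common: ∅.
  x = 3: f ≡ 0 at y ∈ {2}; g ≡ 0 at y ∈ {0, 4}; common: ∅.
  x = 4: f ≡ 0 at y ∈ ∅; g ≡ 0 at y ∈ {5}; common: ∅.
  x = 5: f ≡ 0 at y ∈ {4}; g ≡ 0 at y ∈ {0, 2}; common: ∅.
  x = 6: f ≡ 0 at y ∈ {4}; g ≡ 0 at y ∈ {4}; common: {4}.
Collecting: common zeros = {(0, 5), (6, 4)}, so the count is 2.
Comparison with the Bézout bound: 2 ≤ 4 = deg(f)·deg(g), as expected for curves with no common component (the affine F_7-count falls short of the bound because intersections may lie at infinity, over extension fields, or carry multiplicity).


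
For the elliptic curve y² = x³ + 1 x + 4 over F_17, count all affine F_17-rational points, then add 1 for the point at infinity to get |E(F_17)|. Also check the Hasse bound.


Affine points = {(0, 2), (0, 15), (3, 0), (4, 2), (4, 15), (5, 7), (5, 10), (13, 2), (13, 15), (14, 5), (14, 12), (16, 6), (16, 11)}; affine count = 13; |E(F_17)| = 14.

Discriminant check: Δ ∝ 4a³ + 27b² = 4·1³ + 27·4² = 4·1 + 27·16 ≡ 11 (mod 17). Nonzero ⇒ E is nonsingular.
For each x ∈ F_17, compute rhs = x³ + 1·x + 4 mod 17, then count y ∈ F_17 with y² ≡ rhs.
  x = 0: rhs = 4, matching y values: 2, 15 (2 points).
  x = 1: rhs = 6, matching y values: none (0 points).
  x = 2: rhs = 14, matching y values: none (0 points).
  x = 3: rhs = 0, matching y values: 0 (1 points).
  x = 4: rhs = 4, matching y values: 2, 15 (2 points).
  x = 5: rhs = 15, matching y values: 7, 10 (2 points).
  x = 6: rhs = 5, matching y values: none (0 points).
  x = 7: rhs = 14, matching y values: none (0 points).
  x = 8: rhs = 14, matching y values: none (0 points).
  x = 9: rhs = 11, matching y values: none (0 points).
  x = 10: rhs = 11, matching y values: none (0 points).
  x = 11: rhs = 3, matching y values: none (0 points).
  x = 12: rhs = 10, matching y values: none (0 points).
  x = 13: rhs = 4, matching y values: 2, 15 (2 points).
  x = 14: rhs = 8, matching y values: 5, 12 (2 points).
  x = 15: rhs = 11, matching y values: none (0 points).
  x = 16: rhs = 2, matching y values: 6, 11 (2 points).
Total affine count: 13.
Full point count |E(F_17)| = 13 + 1 = 14.
Hasse bound: |14 − (17+1)| = |-4| = 4 ≤ 2√17 ≈ 8.2462 ✓.


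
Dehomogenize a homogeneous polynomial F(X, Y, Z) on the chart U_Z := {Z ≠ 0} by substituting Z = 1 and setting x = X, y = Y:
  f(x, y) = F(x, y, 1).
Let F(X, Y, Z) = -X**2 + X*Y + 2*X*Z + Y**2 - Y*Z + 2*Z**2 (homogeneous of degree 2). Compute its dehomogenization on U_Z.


f(x, y) = -x**2 + x*y + 2*x + y**2 - y + 2

On U_Z we set Z = 1. Each monomial c·X^i·Y^j·Z^k in F becomes c·x^i·y^j·1^k = c·x^i·y^j.
Substituting Z = 1: F(X, Y, 1) = -x**2 + x*y + 2*x + y**2 - y + 2.
Note: deg(f) ≤ deg(F) = 2; strict inequality happens when F is divisible by Z (lost terms).


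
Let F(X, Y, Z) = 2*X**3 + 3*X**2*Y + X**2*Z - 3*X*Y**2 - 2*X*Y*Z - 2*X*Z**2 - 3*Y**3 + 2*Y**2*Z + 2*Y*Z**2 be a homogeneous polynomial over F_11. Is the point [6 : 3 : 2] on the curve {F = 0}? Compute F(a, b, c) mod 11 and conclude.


F(6,3,2) ≡ 8 (mod 11); P is NOT on the curve.

Evaluate F(6, 3, 2) term-by-term (mod 11).
  2*X**3 ↦ 2·216·1·1 = 432
  3*X**2*Y ↦ 3·36·3·1 = 324
  X**2*Z ↦ 1·36·1·2 = 72
  -3*X*Y**2 ↦ -3·6·9·1 = -162
  -2*X*Y*Z ↦ -2·6·3·2 = -72
  -2*X*Z**2 ↦ -2·6·1·4 = -48
  -3*Y**3 ↦ -3·1·27·1 = -81
  2*Y**2*Z ↦ 2·1·9·2 = 36
  2*Y*Z**2 ↦ 2·1·3·4 = 24
Sum: F(6, 3, 2) = (432) + (324) + (72) + (-162) + (-72) + (-48) + (-81) + (36) + (24) = 525.
Reducing mod 11: 525 ≡ 8 (mod 11).
Since F(a, b, c) ≡ 8 ≠ 0 (mod 11), P does NOT lie on the curve.


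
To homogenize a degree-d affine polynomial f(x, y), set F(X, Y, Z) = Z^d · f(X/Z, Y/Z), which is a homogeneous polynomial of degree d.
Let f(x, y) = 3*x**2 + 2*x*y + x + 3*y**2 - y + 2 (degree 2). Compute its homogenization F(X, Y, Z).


F(X, Y, Z) = 3*X**2 + 2*X*Y + X*Z + 3*Y**2 - Y*Z + 2*Z**2

deg(f) = 2.
Substitute x = X/Z, y = Y/Z into f, then multiply by Z^2.
  monomial 3·x^2·y^0 ↦ 3·X^2·Y^0·Z^0.
  monomial 2·x^1·y^1 ↦ 2·X^1·Y^1·Z^0.
  monomial 1·x^1·y^0 ↦ 1·X^1·Y^0·Z^1.
  monomial 3·x^0·y^2 ↦ 3·X^0·Y^2·Z^0.
  monomial -1·x^0·y^1 ↦ -1·X^0·Y^1·Z^1.
  monomial 2·x^0·y^0 ↦ 2·X^0·Y^0·Z^2.
Collecting: F(X, Y, Z) = 3*X**2 + 2*X*Y + X*Z + 3*Y**2 - Y*Z + 2*Z**2.


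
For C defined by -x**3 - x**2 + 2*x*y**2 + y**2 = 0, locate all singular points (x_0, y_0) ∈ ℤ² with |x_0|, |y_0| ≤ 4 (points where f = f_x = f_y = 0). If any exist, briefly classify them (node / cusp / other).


Singular points: {(0, 0)}; classification: node.

Compute partial derivatives:
  f_x = -3*x**2 - 2*x + 2*y**2.
  f_y = 4*x*y + 2*y.
Scan x_0 ∈ {−4, ..., 4}. For each x_0, f_y(x_0, y) is a polynomial in y; find its integer roots y ∈ {−4, ..., 4}, then test f_x and f at those candidates.
  x = -4: f_y(-4, y) = -14*y; vanishes at y ∈ {0}. (-4, 0): f_x = -40 ≠ 0.
  x = -3: f_y(-3, y) = -10*y; vanishes at y ∈ {0}. (-3, 0): f_x = -21 ≠ 0.
  x = -2: f_y(-2, y) = -6*y; vanishes at y ∈ {0}. (-2, 0): f_x = -8 ≠ 0.
  x = -1: f_y(-1, y) = -2*y; vanishes at y ∈ {0}. (-1, 0): f_x = -1 ≠ 0.
  x = 0: f_y(0, y) = 2*y; vanishes at y ∈ {0}. (0, 0): f_x = 0, f = 0 — SINGULAR.
  x = 1: f_y(1, y) = 6*y; vanishes at y ∈ {0}. (1, 0): f_x = -5 ≠ 0.
  x = 2: f_y(2, y) = 10*y; vanishes at y ∈ {0}. (2, 0): f_x = -16 ≠ 0.
  x = 3: f_y(3, y) = 14*y; vanishes at y ∈ {0}. (3, 0): f_x = -33 ≠ 0.
  x = 4: f_y(4, y) = 18*y; vanishes at y ∈ {0}. (4, 0): f_x = -56 ≠ 0.
Only singular point on the grid: (0, 0).
Classify: substitute x = 0 + u, y = 0 + v and expand: f = -u**3 - u**2 + 2*u*v**2 + v**2.
No constant or linear terms (consistent with a singular point). Quadratic part: -u**2 + v**2. Cubic part: -u**3 + 2*u*v**2.
The quadratic part v**2 - u**2 = (v − u)(v + u) splits into two distinct linear factors, so there are two distinct tangent lines y − 0 = ±(x − 0) — this is a node (ordinary double point).
Classification: node.


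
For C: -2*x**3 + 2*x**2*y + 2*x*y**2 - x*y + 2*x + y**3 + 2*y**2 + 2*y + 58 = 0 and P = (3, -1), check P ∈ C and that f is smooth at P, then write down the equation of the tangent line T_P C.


Tangent line at P: -61*x + 4*y + 187 = 0.

Step 1: f(3, -1) = 0, so P lies on C.
Step 2: partial derivatives
  f_x(x, y) = -6*x**2 + 4*x*y + 2*y**2 - y + 2, f_y(x, y) = 2*x**2 + 4*x*y - x + 3*y**2 + 4*y + 2.
  f_x(P) = -61, f_y(P) = 4 (gradient nonzero, so P is smooth).
Step 3: tangent line at P: -61·(x − 3) + 4·(y − -1) = 0.
Expanding: -61*x + 4*y + 187 = 0.


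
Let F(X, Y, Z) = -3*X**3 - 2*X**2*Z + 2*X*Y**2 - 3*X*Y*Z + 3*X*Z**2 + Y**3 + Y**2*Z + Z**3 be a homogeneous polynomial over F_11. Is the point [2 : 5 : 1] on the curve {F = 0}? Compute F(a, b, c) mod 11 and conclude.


F(2,5,1) ≡ 8 (mod 11); P is NOT on the curve.

Evaluate F(2, 5, 1) term-by-term (mod 11).
  -3*X**3 ↦ -3·8·1·1 = -24
  -2*X**2*Z ↦ -2·4·1·1 = -8
  2*X*Y**2 ↦ 2·2·25·1 = 100
  -3*X*Y*Z ↦ -3·2·5·1 = -30
  3*X*Z**2 ↦ 3·2·1·1 = 6
  Y**3 ↦ 1·1·125·1 = 125
  Y**2*Z ↦ 1·1·25·1 = 25
  Z**3 ↦ 1·1·1·1 = 1
Sum: F(2, 5, 1) = (-24) + (-8) + (100) + (-30) + (6) + (125) + (25) + (1) = 195.
Reducing mod 11: 195 ≡ 8 (mod 11).
Since F(a, b, c) ≡ 8 ≠ 0 (mod 11), P does NOT lie on the curve.


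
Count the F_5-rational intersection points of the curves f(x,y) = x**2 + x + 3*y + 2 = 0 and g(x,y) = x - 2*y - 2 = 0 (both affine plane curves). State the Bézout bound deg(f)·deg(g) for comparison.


Common zeros: {(1, 2), (4, 1)}; count = 2; Bézout bound = 2.

deg(f) = 2, deg(g) = 1, so Bézout bound = 2.
Scan x ∈ F_5. For each x, list the y ∈ F_5 with f(x, y) ≡ 0 and those with g(x, y) ≡ 0 (mod 5); the common zeros in that column are the intersection.
  x = 0: f ≡ 0 at y ∈ {1}; g ≡ 0 at y ∈ {4}; common: ∅.
  x = 1: f ≡ 0 at y ∈ {2}; g ≡ 0 at y ∈ {2}; common: {2}.
  x = 2: f ≡ 0 at y ∈ {4}; g ≡ 0 at y ∈ {0}; common: ∅.
  x = 3: f ≡ 0 at y ∈ {2}; g ≡ 0 at y ∈ {3}; common: ∅.
  x = 4: f ≡ 0 at y ∈ {1}; g ≡ 0 at y ∈ {1}; common: {1}.
Collecting: common zeros = {(1, 2), (4, 1)}, so the count is 2.
Comparison with the Bézout bound: 2 ≤ 2 = deg(f)·deg(g), as expected for curves with no common component (the bound is attained).
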